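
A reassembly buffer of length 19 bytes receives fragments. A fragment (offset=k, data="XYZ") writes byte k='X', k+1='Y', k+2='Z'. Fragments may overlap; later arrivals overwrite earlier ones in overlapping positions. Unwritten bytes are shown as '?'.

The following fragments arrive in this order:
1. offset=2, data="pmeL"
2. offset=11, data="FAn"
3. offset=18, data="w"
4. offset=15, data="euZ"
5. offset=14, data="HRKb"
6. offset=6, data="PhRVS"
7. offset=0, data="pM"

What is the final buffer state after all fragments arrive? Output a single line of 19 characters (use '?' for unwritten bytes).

Fragment 1: offset=2 data="pmeL" -> buffer=??pmeL?????????????
Fragment 2: offset=11 data="FAn" -> buffer=??pmeL?????FAn?????
Fragment 3: offset=18 data="w" -> buffer=??pmeL?????FAn????w
Fragment 4: offset=15 data="euZ" -> buffer=??pmeL?????FAn?euZw
Fragment 5: offset=14 data="HRKb" -> buffer=??pmeL?????FAnHRKbw
Fragment 6: offset=6 data="PhRVS" -> buffer=??pmeLPhRVSFAnHRKbw
Fragment 7: offset=0 data="pM" -> buffer=pMpmeLPhRVSFAnHRKbw

Answer: pMpmeLPhRVSFAnHRKbw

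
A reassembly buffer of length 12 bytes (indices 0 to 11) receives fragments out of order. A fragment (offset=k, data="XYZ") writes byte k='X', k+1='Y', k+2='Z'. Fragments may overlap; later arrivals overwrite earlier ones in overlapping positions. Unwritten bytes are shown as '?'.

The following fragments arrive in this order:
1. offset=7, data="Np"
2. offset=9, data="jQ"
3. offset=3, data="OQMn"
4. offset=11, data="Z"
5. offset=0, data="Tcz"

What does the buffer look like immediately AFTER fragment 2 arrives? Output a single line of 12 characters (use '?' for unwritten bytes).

Fragment 1: offset=7 data="Np" -> buffer=???????Np???
Fragment 2: offset=9 data="jQ" -> buffer=???????NpjQ?

Answer: ???????NpjQ?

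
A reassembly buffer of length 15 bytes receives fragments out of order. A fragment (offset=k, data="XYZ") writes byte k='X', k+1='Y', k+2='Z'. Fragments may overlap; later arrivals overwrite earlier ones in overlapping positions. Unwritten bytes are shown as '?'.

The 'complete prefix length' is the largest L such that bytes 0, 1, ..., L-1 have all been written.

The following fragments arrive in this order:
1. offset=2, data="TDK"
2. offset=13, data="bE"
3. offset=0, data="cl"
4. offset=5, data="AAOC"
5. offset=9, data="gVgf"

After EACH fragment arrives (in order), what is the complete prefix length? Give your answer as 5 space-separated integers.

Fragment 1: offset=2 data="TDK" -> buffer=??TDK?????????? -> prefix_len=0
Fragment 2: offset=13 data="bE" -> buffer=??TDK????????bE -> prefix_len=0
Fragment 3: offset=0 data="cl" -> buffer=clTDK????????bE -> prefix_len=5
Fragment 4: offset=5 data="AAOC" -> buffer=clTDKAAOC????bE -> prefix_len=9
Fragment 5: offset=9 data="gVgf" -> buffer=clTDKAAOCgVgfbE -> prefix_len=15

Answer: 0 0 5 9 15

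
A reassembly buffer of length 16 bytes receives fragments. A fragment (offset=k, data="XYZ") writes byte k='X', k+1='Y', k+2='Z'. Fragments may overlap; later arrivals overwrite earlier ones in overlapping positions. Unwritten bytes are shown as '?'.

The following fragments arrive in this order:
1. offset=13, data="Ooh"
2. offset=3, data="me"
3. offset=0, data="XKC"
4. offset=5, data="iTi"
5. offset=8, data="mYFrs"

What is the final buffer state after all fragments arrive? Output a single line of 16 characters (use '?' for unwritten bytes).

Answer: XKCmeiTimYFrsOoh

Derivation:
Fragment 1: offset=13 data="Ooh" -> buffer=?????????????Ooh
Fragment 2: offset=3 data="me" -> buffer=???me????????Ooh
Fragment 3: offset=0 data="XKC" -> buffer=XKCme????????Ooh
Fragment 4: offset=5 data="iTi" -> buffer=XKCmeiTi?????Ooh
Fragment 5: offset=8 data="mYFrs" -> buffer=XKCmeiTimYFrsOoh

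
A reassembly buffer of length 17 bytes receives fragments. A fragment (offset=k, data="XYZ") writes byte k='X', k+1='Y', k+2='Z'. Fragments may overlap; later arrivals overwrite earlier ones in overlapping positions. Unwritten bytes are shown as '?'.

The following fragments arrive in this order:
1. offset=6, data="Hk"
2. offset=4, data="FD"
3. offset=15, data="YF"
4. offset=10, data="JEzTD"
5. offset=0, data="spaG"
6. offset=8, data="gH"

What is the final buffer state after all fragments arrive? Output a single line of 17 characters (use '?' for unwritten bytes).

Fragment 1: offset=6 data="Hk" -> buffer=??????Hk?????????
Fragment 2: offset=4 data="FD" -> buffer=????FDHk?????????
Fragment 3: offset=15 data="YF" -> buffer=????FDHk???????YF
Fragment 4: offset=10 data="JEzTD" -> buffer=????FDHk??JEzTDYF
Fragment 5: offset=0 data="spaG" -> buffer=spaGFDHk??JEzTDYF
Fragment 6: offset=8 data="gH" -> buffer=spaGFDHkgHJEzTDYF

Answer: spaGFDHkgHJEzTDYF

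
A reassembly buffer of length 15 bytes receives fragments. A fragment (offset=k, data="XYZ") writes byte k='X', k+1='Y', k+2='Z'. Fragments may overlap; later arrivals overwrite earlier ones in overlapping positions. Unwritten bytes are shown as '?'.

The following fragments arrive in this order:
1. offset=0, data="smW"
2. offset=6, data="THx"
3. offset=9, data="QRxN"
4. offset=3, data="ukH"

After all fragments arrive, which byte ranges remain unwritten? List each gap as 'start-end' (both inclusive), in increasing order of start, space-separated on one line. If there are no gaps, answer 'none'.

Answer: 13-14

Derivation:
Fragment 1: offset=0 len=3
Fragment 2: offset=6 len=3
Fragment 3: offset=9 len=4
Fragment 4: offset=3 len=3
Gaps: 13-14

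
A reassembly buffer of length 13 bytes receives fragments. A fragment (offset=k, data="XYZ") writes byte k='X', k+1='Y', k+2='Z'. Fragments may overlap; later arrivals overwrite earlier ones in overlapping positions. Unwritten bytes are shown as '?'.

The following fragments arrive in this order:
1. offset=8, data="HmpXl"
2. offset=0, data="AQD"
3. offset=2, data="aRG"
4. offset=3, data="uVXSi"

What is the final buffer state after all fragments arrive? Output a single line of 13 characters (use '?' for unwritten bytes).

Answer: AQauVXSiHmpXl

Derivation:
Fragment 1: offset=8 data="HmpXl" -> buffer=????????HmpXl
Fragment 2: offset=0 data="AQD" -> buffer=AQD?????HmpXl
Fragment 3: offset=2 data="aRG" -> buffer=AQaRG???HmpXl
Fragment 4: offset=3 data="uVXSi" -> buffer=AQauVXSiHmpXl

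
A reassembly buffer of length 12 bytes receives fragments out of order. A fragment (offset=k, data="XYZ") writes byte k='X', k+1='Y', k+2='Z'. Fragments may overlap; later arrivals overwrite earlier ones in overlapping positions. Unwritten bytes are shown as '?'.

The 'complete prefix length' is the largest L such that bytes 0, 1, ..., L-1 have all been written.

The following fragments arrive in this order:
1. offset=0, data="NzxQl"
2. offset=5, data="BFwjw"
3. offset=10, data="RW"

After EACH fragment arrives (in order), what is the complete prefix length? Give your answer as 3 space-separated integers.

Fragment 1: offset=0 data="NzxQl" -> buffer=NzxQl??????? -> prefix_len=5
Fragment 2: offset=5 data="BFwjw" -> buffer=NzxQlBFwjw?? -> prefix_len=10
Fragment 3: offset=10 data="RW" -> buffer=NzxQlBFwjwRW -> prefix_len=12

Answer: 5 10 12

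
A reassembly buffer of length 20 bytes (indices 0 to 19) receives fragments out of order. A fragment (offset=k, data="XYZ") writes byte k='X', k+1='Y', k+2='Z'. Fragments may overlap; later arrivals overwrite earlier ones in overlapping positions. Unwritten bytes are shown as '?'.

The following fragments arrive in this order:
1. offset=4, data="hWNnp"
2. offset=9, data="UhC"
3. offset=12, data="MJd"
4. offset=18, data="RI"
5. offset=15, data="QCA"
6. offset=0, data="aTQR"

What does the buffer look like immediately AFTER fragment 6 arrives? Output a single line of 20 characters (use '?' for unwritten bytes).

Fragment 1: offset=4 data="hWNnp" -> buffer=????hWNnp???????????
Fragment 2: offset=9 data="UhC" -> buffer=????hWNnpUhC????????
Fragment 3: offset=12 data="MJd" -> buffer=????hWNnpUhCMJd?????
Fragment 4: offset=18 data="RI" -> buffer=????hWNnpUhCMJd???RI
Fragment 5: offset=15 data="QCA" -> buffer=????hWNnpUhCMJdQCARI
Fragment 6: offset=0 data="aTQR" -> buffer=aTQRhWNnpUhCMJdQCARI

Answer: aTQRhWNnpUhCMJdQCARI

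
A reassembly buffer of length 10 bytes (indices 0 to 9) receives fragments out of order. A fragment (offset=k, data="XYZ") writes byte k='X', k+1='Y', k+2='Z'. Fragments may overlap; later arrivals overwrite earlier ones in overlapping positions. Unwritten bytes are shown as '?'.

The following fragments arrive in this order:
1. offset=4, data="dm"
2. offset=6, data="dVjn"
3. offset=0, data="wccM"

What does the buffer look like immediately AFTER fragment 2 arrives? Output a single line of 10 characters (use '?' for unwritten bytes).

Fragment 1: offset=4 data="dm" -> buffer=????dm????
Fragment 2: offset=6 data="dVjn" -> buffer=????dmdVjn

Answer: ????dmdVjn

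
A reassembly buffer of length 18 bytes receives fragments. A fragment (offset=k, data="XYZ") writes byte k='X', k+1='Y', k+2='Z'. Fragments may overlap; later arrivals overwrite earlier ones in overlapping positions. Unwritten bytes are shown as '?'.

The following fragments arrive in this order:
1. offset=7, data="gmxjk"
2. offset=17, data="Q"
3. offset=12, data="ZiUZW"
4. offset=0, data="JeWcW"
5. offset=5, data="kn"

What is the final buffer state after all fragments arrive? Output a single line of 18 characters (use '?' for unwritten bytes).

Fragment 1: offset=7 data="gmxjk" -> buffer=???????gmxjk??????
Fragment 2: offset=17 data="Q" -> buffer=???????gmxjk?????Q
Fragment 3: offset=12 data="ZiUZW" -> buffer=???????gmxjkZiUZWQ
Fragment 4: offset=0 data="JeWcW" -> buffer=JeWcW??gmxjkZiUZWQ
Fragment 5: offset=5 data="kn" -> buffer=JeWcWkngmxjkZiUZWQ

Answer: JeWcWkngmxjkZiUZWQ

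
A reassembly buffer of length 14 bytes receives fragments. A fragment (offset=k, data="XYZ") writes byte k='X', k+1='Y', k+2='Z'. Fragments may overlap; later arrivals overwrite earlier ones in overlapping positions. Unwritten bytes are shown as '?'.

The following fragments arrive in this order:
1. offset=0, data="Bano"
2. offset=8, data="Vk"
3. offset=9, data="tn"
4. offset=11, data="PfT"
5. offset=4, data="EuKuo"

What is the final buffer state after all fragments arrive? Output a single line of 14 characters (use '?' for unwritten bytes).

Answer: BanoEuKuotnPfT

Derivation:
Fragment 1: offset=0 data="Bano" -> buffer=Bano??????????
Fragment 2: offset=8 data="Vk" -> buffer=Bano????Vk????
Fragment 3: offset=9 data="tn" -> buffer=Bano????Vtn???
Fragment 4: offset=11 data="PfT" -> buffer=Bano????VtnPfT
Fragment 5: offset=4 data="EuKuo" -> buffer=BanoEuKuotnPfT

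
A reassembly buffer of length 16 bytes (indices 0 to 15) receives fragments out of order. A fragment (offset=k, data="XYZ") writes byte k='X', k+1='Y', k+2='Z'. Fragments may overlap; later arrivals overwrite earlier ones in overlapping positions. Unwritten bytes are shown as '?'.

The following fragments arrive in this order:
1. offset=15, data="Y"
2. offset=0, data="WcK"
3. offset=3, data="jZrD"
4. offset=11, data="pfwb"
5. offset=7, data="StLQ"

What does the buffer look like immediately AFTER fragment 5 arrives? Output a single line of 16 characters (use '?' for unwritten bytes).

Answer: WcKjZrDStLQpfwbY

Derivation:
Fragment 1: offset=15 data="Y" -> buffer=???????????????Y
Fragment 2: offset=0 data="WcK" -> buffer=WcK????????????Y
Fragment 3: offset=3 data="jZrD" -> buffer=WcKjZrD????????Y
Fragment 4: offset=11 data="pfwb" -> buffer=WcKjZrD????pfwbY
Fragment 5: offset=7 data="StLQ" -> buffer=WcKjZrDStLQpfwbY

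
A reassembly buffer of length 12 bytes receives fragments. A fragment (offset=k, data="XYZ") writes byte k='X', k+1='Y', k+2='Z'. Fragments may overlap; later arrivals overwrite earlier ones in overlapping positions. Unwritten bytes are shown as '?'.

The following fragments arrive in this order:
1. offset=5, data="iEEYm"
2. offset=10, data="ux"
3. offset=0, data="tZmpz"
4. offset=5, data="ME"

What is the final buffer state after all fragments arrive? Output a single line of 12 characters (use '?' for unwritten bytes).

Answer: tZmpzMEEYmux

Derivation:
Fragment 1: offset=5 data="iEEYm" -> buffer=?????iEEYm??
Fragment 2: offset=10 data="ux" -> buffer=?????iEEYmux
Fragment 3: offset=0 data="tZmpz" -> buffer=tZmpziEEYmux
Fragment 4: offset=5 data="ME" -> buffer=tZmpzMEEYmux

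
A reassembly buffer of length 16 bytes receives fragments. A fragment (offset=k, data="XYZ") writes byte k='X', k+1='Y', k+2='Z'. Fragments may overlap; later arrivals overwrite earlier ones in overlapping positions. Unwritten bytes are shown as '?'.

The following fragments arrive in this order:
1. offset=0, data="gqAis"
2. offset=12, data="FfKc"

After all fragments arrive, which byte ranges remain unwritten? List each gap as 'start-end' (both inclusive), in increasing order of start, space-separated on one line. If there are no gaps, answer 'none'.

Fragment 1: offset=0 len=5
Fragment 2: offset=12 len=4
Gaps: 5-11

Answer: 5-11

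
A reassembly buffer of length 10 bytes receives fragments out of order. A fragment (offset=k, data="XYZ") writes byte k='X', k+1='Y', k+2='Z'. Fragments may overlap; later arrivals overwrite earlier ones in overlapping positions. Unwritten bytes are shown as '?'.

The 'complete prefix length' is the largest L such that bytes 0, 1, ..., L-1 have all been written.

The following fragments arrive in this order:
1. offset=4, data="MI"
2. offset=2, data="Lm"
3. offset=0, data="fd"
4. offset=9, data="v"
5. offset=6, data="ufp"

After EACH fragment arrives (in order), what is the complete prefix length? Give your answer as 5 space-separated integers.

Answer: 0 0 6 6 10

Derivation:
Fragment 1: offset=4 data="MI" -> buffer=????MI???? -> prefix_len=0
Fragment 2: offset=2 data="Lm" -> buffer=??LmMI???? -> prefix_len=0
Fragment 3: offset=0 data="fd" -> buffer=fdLmMI???? -> prefix_len=6
Fragment 4: offset=9 data="v" -> buffer=fdLmMI???v -> prefix_len=6
Fragment 5: offset=6 data="ufp" -> buffer=fdLmMIufpv -> prefix_len=10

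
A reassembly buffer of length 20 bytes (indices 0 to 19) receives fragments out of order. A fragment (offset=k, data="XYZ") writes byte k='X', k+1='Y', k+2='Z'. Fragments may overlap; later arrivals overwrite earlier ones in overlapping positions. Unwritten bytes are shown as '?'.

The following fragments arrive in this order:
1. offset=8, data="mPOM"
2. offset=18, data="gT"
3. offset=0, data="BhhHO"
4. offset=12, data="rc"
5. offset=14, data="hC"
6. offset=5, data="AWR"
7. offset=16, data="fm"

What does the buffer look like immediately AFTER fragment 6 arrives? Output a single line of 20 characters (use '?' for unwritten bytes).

Answer: BhhHOAWRmPOMrchC??gT

Derivation:
Fragment 1: offset=8 data="mPOM" -> buffer=????????mPOM????????
Fragment 2: offset=18 data="gT" -> buffer=????????mPOM??????gT
Fragment 3: offset=0 data="BhhHO" -> buffer=BhhHO???mPOM??????gT
Fragment 4: offset=12 data="rc" -> buffer=BhhHO???mPOMrc????gT
Fragment 5: offset=14 data="hC" -> buffer=BhhHO???mPOMrchC??gT
Fragment 6: offset=5 data="AWR" -> buffer=BhhHOAWRmPOMrchC??gT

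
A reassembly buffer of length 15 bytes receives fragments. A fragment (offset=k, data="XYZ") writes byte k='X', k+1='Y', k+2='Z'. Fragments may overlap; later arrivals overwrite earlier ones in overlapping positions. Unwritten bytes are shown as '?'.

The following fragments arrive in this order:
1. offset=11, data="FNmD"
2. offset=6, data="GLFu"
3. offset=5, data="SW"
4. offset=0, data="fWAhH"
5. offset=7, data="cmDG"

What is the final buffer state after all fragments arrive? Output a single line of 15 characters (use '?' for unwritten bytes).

Answer: fWAhHSWcmDGFNmD

Derivation:
Fragment 1: offset=11 data="FNmD" -> buffer=???????????FNmD
Fragment 2: offset=6 data="GLFu" -> buffer=??????GLFu?FNmD
Fragment 3: offset=5 data="SW" -> buffer=?????SWLFu?FNmD
Fragment 4: offset=0 data="fWAhH" -> buffer=fWAhHSWLFu?FNmD
Fragment 5: offset=7 data="cmDG" -> buffer=fWAhHSWcmDGFNmD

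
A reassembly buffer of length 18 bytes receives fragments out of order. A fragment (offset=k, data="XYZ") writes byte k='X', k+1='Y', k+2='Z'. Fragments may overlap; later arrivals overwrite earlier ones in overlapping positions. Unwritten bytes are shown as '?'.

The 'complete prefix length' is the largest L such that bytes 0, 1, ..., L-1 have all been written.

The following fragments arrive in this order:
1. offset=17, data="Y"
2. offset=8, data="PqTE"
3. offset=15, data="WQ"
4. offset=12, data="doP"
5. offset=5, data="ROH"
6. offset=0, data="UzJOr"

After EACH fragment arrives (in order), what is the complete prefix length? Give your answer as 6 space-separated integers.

Fragment 1: offset=17 data="Y" -> buffer=?????????????????Y -> prefix_len=0
Fragment 2: offset=8 data="PqTE" -> buffer=????????PqTE?????Y -> prefix_len=0
Fragment 3: offset=15 data="WQ" -> buffer=????????PqTE???WQY -> prefix_len=0
Fragment 4: offset=12 data="doP" -> buffer=????????PqTEdoPWQY -> prefix_len=0
Fragment 5: offset=5 data="ROH" -> buffer=?????ROHPqTEdoPWQY -> prefix_len=0
Fragment 6: offset=0 data="UzJOr" -> buffer=UzJOrROHPqTEdoPWQY -> prefix_len=18

Answer: 0 0 0 0 0 18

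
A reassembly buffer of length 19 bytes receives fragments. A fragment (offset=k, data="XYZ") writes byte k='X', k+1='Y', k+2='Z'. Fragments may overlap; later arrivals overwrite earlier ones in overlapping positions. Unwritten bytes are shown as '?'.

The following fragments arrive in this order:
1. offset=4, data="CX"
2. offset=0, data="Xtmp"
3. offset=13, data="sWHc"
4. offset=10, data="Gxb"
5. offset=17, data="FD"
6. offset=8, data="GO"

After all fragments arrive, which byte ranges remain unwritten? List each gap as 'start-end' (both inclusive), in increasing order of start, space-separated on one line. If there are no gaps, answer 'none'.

Answer: 6-7

Derivation:
Fragment 1: offset=4 len=2
Fragment 2: offset=0 len=4
Fragment 3: offset=13 len=4
Fragment 4: offset=10 len=3
Fragment 5: offset=17 len=2
Fragment 6: offset=8 len=2
Gaps: 6-7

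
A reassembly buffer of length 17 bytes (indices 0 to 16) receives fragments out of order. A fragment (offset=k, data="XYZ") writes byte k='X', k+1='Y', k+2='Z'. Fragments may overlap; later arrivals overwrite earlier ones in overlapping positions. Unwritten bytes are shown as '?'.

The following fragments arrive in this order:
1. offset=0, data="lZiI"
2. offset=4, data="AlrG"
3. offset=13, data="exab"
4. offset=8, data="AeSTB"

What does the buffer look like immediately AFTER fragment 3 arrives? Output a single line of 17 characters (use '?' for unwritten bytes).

Answer: lZiIAlrG?????exab

Derivation:
Fragment 1: offset=0 data="lZiI" -> buffer=lZiI?????????????
Fragment 2: offset=4 data="AlrG" -> buffer=lZiIAlrG?????????
Fragment 3: offset=13 data="exab" -> buffer=lZiIAlrG?????exab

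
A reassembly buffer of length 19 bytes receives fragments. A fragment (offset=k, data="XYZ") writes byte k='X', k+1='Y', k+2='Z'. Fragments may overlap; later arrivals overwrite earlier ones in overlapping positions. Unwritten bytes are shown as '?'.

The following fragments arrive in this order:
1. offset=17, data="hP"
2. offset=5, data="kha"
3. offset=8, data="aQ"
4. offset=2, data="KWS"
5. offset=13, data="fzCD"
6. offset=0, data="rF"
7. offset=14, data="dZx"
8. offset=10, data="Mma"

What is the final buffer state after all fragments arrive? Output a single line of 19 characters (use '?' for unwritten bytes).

Answer: rFKWSkhaaQMmafdZxhP

Derivation:
Fragment 1: offset=17 data="hP" -> buffer=?????????????????hP
Fragment 2: offset=5 data="kha" -> buffer=?????kha?????????hP
Fragment 3: offset=8 data="aQ" -> buffer=?????khaaQ???????hP
Fragment 4: offset=2 data="KWS" -> buffer=??KWSkhaaQ???????hP
Fragment 5: offset=13 data="fzCD" -> buffer=??KWSkhaaQ???fzCDhP
Fragment 6: offset=0 data="rF" -> buffer=rFKWSkhaaQ???fzCDhP
Fragment 7: offset=14 data="dZx" -> buffer=rFKWSkhaaQ???fdZxhP
Fragment 8: offset=10 data="Mma" -> buffer=rFKWSkhaaQMmafdZxhP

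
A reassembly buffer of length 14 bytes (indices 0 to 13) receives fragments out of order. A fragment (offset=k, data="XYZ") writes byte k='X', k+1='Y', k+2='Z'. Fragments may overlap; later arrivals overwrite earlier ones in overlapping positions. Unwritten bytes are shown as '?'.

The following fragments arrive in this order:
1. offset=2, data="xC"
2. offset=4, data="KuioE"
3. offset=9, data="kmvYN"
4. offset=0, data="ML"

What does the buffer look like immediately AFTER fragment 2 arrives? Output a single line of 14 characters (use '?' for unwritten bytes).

Fragment 1: offset=2 data="xC" -> buffer=??xC??????????
Fragment 2: offset=4 data="KuioE" -> buffer=??xCKuioE?????

Answer: ??xCKuioE?????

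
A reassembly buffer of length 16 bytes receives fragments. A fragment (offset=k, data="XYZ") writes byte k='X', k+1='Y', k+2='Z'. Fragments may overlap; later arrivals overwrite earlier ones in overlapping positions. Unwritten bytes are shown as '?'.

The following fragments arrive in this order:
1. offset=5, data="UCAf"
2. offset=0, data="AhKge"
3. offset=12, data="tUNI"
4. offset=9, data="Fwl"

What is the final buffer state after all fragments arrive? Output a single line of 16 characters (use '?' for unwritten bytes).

Answer: AhKgeUCAfFwltUNI

Derivation:
Fragment 1: offset=5 data="UCAf" -> buffer=?????UCAf???????
Fragment 2: offset=0 data="AhKge" -> buffer=AhKgeUCAf???????
Fragment 3: offset=12 data="tUNI" -> buffer=AhKgeUCAf???tUNI
Fragment 4: offset=9 data="Fwl" -> buffer=AhKgeUCAfFwltUNI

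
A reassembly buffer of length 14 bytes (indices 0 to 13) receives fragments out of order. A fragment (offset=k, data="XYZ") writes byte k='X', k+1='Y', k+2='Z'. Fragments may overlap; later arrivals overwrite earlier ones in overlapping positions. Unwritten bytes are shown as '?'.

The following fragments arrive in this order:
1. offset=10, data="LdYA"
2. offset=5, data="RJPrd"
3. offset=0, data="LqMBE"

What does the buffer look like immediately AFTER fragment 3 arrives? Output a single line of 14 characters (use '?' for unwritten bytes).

Answer: LqMBERJPrdLdYA

Derivation:
Fragment 1: offset=10 data="LdYA" -> buffer=??????????LdYA
Fragment 2: offset=5 data="RJPrd" -> buffer=?????RJPrdLdYA
Fragment 3: offset=0 data="LqMBE" -> buffer=LqMBERJPrdLdYA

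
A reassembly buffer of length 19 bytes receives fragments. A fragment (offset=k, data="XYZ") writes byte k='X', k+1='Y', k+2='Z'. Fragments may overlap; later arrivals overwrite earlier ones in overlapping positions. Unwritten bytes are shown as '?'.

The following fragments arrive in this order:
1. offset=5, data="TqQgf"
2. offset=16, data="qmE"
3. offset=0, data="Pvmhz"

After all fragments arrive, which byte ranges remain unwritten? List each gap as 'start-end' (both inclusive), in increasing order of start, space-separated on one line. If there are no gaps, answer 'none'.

Answer: 10-15

Derivation:
Fragment 1: offset=5 len=5
Fragment 2: offset=16 len=3
Fragment 3: offset=0 len=5
Gaps: 10-15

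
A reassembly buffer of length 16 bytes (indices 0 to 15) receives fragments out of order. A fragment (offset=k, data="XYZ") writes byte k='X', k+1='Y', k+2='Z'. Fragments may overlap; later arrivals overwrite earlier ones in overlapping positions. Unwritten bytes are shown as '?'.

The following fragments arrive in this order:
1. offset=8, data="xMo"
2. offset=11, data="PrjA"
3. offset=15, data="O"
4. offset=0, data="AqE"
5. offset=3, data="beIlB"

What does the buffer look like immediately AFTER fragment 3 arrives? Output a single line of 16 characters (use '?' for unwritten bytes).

Answer: ????????xMoPrjAO

Derivation:
Fragment 1: offset=8 data="xMo" -> buffer=????????xMo?????
Fragment 2: offset=11 data="PrjA" -> buffer=????????xMoPrjA?
Fragment 3: offset=15 data="O" -> buffer=????????xMoPrjAO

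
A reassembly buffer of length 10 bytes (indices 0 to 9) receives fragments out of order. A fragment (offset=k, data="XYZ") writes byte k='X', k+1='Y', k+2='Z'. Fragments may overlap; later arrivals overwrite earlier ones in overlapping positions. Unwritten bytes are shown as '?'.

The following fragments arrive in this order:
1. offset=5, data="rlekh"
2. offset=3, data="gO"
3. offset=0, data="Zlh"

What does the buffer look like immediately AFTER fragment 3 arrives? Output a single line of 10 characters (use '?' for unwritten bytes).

Answer: ZlhgOrlekh

Derivation:
Fragment 1: offset=5 data="rlekh" -> buffer=?????rlekh
Fragment 2: offset=3 data="gO" -> buffer=???gOrlekh
Fragment 3: offset=0 data="Zlh" -> buffer=ZlhgOrlekh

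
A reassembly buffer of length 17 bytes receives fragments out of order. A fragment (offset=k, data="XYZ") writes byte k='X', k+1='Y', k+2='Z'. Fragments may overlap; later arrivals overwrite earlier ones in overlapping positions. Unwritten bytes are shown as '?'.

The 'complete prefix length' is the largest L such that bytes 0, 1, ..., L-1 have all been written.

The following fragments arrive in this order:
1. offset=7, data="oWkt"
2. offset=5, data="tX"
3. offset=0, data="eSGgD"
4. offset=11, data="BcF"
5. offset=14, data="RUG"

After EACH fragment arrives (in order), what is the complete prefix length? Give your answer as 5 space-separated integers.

Answer: 0 0 11 14 17

Derivation:
Fragment 1: offset=7 data="oWkt" -> buffer=???????oWkt?????? -> prefix_len=0
Fragment 2: offset=5 data="tX" -> buffer=?????tXoWkt?????? -> prefix_len=0
Fragment 3: offset=0 data="eSGgD" -> buffer=eSGgDtXoWkt?????? -> prefix_len=11
Fragment 4: offset=11 data="BcF" -> buffer=eSGgDtXoWktBcF??? -> prefix_len=14
Fragment 5: offset=14 data="RUG" -> buffer=eSGgDtXoWktBcFRUG -> prefix_len=17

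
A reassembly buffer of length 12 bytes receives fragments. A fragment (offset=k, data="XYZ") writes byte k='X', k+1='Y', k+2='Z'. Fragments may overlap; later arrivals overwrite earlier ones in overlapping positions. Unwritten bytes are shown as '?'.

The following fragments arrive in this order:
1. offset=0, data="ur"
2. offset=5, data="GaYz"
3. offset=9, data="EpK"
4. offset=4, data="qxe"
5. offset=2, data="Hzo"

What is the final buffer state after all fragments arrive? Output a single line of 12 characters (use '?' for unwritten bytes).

Fragment 1: offset=0 data="ur" -> buffer=ur??????????
Fragment 2: offset=5 data="GaYz" -> buffer=ur???GaYz???
Fragment 3: offset=9 data="EpK" -> buffer=ur???GaYzEpK
Fragment 4: offset=4 data="qxe" -> buffer=ur??qxeYzEpK
Fragment 5: offset=2 data="Hzo" -> buffer=urHzoxeYzEpK

Answer: urHzoxeYzEpK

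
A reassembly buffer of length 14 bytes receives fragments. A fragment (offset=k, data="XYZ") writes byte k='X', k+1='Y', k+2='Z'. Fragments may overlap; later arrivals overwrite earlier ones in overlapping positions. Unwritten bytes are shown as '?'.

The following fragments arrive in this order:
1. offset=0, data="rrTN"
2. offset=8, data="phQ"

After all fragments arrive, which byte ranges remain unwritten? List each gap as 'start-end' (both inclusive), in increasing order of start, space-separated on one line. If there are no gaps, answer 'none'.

Fragment 1: offset=0 len=4
Fragment 2: offset=8 len=3
Gaps: 4-7 11-13

Answer: 4-7 11-13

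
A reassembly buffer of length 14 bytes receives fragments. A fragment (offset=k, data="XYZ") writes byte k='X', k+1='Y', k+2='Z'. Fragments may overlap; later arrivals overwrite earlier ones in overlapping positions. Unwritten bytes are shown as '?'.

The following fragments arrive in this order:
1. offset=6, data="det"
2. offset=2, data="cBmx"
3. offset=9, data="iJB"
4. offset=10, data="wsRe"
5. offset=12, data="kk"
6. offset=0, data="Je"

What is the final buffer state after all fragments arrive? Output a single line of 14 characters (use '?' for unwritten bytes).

Answer: JecBmxdetiwskk

Derivation:
Fragment 1: offset=6 data="det" -> buffer=??????det?????
Fragment 2: offset=2 data="cBmx" -> buffer=??cBmxdet?????
Fragment 3: offset=9 data="iJB" -> buffer=??cBmxdetiJB??
Fragment 4: offset=10 data="wsRe" -> buffer=??cBmxdetiwsRe
Fragment 5: offset=12 data="kk" -> buffer=??cBmxdetiwskk
Fragment 6: offset=0 data="Je" -> buffer=JecBmxdetiwskk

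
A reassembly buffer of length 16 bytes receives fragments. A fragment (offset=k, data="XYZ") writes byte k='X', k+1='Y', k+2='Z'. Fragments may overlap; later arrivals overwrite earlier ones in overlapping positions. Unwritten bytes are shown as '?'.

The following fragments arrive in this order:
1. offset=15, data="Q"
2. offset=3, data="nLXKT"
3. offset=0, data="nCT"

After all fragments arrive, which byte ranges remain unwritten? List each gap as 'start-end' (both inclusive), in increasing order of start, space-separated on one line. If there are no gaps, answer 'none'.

Answer: 8-14

Derivation:
Fragment 1: offset=15 len=1
Fragment 2: offset=3 len=5
Fragment 3: offset=0 len=3
Gaps: 8-14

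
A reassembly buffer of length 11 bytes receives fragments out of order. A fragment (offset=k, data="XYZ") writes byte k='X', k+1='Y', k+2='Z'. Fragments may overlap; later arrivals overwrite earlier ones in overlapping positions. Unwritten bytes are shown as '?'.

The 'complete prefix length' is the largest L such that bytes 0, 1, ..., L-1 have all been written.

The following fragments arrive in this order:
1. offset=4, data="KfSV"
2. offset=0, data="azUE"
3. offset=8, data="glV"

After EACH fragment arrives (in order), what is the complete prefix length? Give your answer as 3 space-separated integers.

Answer: 0 8 11

Derivation:
Fragment 1: offset=4 data="KfSV" -> buffer=????KfSV??? -> prefix_len=0
Fragment 2: offset=0 data="azUE" -> buffer=azUEKfSV??? -> prefix_len=8
Fragment 3: offset=8 data="glV" -> buffer=azUEKfSVglV -> prefix_len=11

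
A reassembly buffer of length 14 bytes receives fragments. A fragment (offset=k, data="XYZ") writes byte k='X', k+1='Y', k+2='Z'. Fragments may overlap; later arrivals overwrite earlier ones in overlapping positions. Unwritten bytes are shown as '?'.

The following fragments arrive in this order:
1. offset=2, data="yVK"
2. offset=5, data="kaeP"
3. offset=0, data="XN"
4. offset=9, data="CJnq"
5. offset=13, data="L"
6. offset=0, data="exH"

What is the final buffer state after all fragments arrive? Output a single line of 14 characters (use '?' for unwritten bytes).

Fragment 1: offset=2 data="yVK" -> buffer=??yVK?????????
Fragment 2: offset=5 data="kaeP" -> buffer=??yVKkaeP?????
Fragment 3: offset=0 data="XN" -> buffer=XNyVKkaeP?????
Fragment 4: offset=9 data="CJnq" -> buffer=XNyVKkaePCJnq?
Fragment 5: offset=13 data="L" -> buffer=XNyVKkaePCJnqL
Fragment 6: offset=0 data="exH" -> buffer=exHVKkaePCJnqL

Answer: exHVKkaePCJnqL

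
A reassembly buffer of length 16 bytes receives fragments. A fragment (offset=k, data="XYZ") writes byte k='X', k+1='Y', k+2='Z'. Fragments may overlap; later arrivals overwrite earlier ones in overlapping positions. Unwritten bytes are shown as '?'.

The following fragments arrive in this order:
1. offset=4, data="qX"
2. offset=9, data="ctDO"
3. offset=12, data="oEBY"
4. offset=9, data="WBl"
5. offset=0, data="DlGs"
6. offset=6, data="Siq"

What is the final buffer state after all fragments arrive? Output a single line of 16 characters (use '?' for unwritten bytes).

Fragment 1: offset=4 data="qX" -> buffer=????qX??????????
Fragment 2: offset=9 data="ctDO" -> buffer=????qX???ctDO???
Fragment 3: offset=12 data="oEBY" -> buffer=????qX???ctDoEBY
Fragment 4: offset=9 data="WBl" -> buffer=????qX???WBloEBY
Fragment 5: offset=0 data="DlGs" -> buffer=DlGsqX???WBloEBY
Fragment 6: offset=6 data="Siq" -> buffer=DlGsqXSiqWBloEBY

Answer: DlGsqXSiqWBloEBY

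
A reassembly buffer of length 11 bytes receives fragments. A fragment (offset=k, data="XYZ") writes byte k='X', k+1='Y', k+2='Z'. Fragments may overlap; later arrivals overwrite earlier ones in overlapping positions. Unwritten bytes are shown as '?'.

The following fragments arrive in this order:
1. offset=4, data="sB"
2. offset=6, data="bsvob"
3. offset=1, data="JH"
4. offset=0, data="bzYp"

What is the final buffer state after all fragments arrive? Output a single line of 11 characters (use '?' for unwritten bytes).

Fragment 1: offset=4 data="sB" -> buffer=????sB?????
Fragment 2: offset=6 data="bsvob" -> buffer=????sBbsvob
Fragment 3: offset=1 data="JH" -> buffer=?JH?sBbsvob
Fragment 4: offset=0 data="bzYp" -> buffer=bzYpsBbsvob

Answer: bzYpsBbsvob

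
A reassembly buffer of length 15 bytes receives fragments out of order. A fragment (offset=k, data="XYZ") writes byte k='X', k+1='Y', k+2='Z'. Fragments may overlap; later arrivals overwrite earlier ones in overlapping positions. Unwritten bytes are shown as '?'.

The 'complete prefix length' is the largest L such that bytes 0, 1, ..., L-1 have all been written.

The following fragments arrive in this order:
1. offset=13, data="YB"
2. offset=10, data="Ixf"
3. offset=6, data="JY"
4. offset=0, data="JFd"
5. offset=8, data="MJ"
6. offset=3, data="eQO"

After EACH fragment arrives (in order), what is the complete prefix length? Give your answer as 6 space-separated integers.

Answer: 0 0 0 3 3 15

Derivation:
Fragment 1: offset=13 data="YB" -> buffer=?????????????YB -> prefix_len=0
Fragment 2: offset=10 data="Ixf" -> buffer=??????????IxfYB -> prefix_len=0
Fragment 3: offset=6 data="JY" -> buffer=??????JY??IxfYB -> prefix_len=0
Fragment 4: offset=0 data="JFd" -> buffer=JFd???JY??IxfYB -> prefix_len=3
Fragment 5: offset=8 data="MJ" -> buffer=JFd???JYMJIxfYB -> prefix_len=3
Fragment 6: offset=3 data="eQO" -> buffer=JFdeQOJYMJIxfYB -> prefix_len=15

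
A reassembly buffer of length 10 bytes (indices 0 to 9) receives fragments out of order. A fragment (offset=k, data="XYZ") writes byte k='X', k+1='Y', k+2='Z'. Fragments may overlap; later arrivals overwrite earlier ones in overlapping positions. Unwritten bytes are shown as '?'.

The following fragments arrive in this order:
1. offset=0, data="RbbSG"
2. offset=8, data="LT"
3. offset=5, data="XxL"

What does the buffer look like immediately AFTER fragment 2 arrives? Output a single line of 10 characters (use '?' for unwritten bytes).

Fragment 1: offset=0 data="RbbSG" -> buffer=RbbSG?????
Fragment 2: offset=8 data="LT" -> buffer=RbbSG???LT

Answer: RbbSG???LT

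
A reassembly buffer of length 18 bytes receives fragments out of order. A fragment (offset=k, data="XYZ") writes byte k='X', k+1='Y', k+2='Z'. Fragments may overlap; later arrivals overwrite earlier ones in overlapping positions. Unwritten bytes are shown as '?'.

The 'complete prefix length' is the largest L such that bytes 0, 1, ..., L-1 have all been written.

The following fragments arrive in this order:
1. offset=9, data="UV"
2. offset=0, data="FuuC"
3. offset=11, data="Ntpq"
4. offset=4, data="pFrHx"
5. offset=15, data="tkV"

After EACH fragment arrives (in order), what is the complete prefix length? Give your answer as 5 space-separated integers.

Fragment 1: offset=9 data="UV" -> buffer=?????????UV??????? -> prefix_len=0
Fragment 2: offset=0 data="FuuC" -> buffer=FuuC?????UV??????? -> prefix_len=4
Fragment 3: offset=11 data="Ntpq" -> buffer=FuuC?????UVNtpq??? -> prefix_len=4
Fragment 4: offset=4 data="pFrHx" -> buffer=FuuCpFrHxUVNtpq??? -> prefix_len=15
Fragment 5: offset=15 data="tkV" -> buffer=FuuCpFrHxUVNtpqtkV -> prefix_len=18

Answer: 0 4 4 15 18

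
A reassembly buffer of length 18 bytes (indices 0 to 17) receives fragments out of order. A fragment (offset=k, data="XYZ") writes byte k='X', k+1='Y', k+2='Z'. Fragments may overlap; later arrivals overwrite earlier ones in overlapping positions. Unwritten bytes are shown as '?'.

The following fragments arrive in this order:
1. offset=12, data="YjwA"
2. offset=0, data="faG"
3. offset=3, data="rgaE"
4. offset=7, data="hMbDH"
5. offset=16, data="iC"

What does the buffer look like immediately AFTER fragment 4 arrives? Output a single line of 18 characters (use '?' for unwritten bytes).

Fragment 1: offset=12 data="YjwA" -> buffer=????????????YjwA??
Fragment 2: offset=0 data="faG" -> buffer=faG?????????YjwA??
Fragment 3: offset=3 data="rgaE" -> buffer=faGrgaE?????YjwA??
Fragment 4: offset=7 data="hMbDH" -> buffer=faGrgaEhMbDHYjwA??

Answer: faGrgaEhMbDHYjwA??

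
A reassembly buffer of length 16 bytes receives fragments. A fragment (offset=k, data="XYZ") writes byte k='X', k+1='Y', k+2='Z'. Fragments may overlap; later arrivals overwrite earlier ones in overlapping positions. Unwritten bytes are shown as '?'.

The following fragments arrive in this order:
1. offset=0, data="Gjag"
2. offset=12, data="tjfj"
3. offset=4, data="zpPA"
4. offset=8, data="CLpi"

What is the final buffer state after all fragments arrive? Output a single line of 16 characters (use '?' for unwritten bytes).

Answer: GjagzpPACLpitjfj

Derivation:
Fragment 1: offset=0 data="Gjag" -> buffer=Gjag????????????
Fragment 2: offset=12 data="tjfj" -> buffer=Gjag????????tjfj
Fragment 3: offset=4 data="zpPA" -> buffer=GjagzpPA????tjfj
Fragment 4: offset=8 data="CLpi" -> buffer=GjagzpPACLpitjfj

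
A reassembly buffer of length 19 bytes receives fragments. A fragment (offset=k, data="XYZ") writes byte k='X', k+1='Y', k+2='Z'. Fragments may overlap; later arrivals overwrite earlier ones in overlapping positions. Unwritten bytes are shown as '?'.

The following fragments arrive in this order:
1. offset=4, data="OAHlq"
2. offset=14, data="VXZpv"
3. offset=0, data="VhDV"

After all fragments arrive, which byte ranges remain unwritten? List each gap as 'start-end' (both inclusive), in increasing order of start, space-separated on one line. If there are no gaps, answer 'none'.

Fragment 1: offset=4 len=5
Fragment 2: offset=14 len=5
Fragment 3: offset=0 len=4
Gaps: 9-13

Answer: 9-13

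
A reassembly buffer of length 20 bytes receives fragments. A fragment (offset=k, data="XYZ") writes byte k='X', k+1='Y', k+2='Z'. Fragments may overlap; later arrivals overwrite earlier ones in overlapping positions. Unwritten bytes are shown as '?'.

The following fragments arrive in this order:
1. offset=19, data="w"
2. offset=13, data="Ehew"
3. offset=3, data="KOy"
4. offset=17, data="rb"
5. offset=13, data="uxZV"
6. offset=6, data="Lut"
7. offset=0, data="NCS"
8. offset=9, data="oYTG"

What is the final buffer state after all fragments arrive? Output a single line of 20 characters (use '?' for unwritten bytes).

Fragment 1: offset=19 data="w" -> buffer=???????????????????w
Fragment 2: offset=13 data="Ehew" -> buffer=?????????????Ehew??w
Fragment 3: offset=3 data="KOy" -> buffer=???KOy???????Ehew??w
Fragment 4: offset=17 data="rb" -> buffer=???KOy???????Ehewrbw
Fragment 5: offset=13 data="uxZV" -> buffer=???KOy???????uxZVrbw
Fragment 6: offset=6 data="Lut" -> buffer=???KOyLut????uxZVrbw
Fragment 7: offset=0 data="NCS" -> buffer=NCSKOyLut????uxZVrbw
Fragment 8: offset=9 data="oYTG" -> buffer=NCSKOyLutoYTGuxZVrbw

Answer: NCSKOyLutoYTGuxZVrbw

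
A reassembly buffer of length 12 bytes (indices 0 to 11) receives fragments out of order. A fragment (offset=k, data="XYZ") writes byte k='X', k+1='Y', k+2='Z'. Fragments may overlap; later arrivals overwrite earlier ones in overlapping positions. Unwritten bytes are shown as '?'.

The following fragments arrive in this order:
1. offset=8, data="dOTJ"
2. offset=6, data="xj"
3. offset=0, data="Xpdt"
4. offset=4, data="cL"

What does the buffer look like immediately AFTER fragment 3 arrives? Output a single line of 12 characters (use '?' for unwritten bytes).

Fragment 1: offset=8 data="dOTJ" -> buffer=????????dOTJ
Fragment 2: offset=6 data="xj" -> buffer=??????xjdOTJ
Fragment 3: offset=0 data="Xpdt" -> buffer=Xpdt??xjdOTJ

Answer: Xpdt??xjdOTJ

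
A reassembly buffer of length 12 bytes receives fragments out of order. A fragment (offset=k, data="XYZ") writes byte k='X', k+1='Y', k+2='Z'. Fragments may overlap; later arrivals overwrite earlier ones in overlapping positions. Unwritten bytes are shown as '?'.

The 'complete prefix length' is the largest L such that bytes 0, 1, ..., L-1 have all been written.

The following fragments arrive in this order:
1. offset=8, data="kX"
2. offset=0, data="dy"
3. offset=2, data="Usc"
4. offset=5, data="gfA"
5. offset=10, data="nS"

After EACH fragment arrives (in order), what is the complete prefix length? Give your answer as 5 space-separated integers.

Answer: 0 2 5 10 12

Derivation:
Fragment 1: offset=8 data="kX" -> buffer=????????kX?? -> prefix_len=0
Fragment 2: offset=0 data="dy" -> buffer=dy??????kX?? -> prefix_len=2
Fragment 3: offset=2 data="Usc" -> buffer=dyUsc???kX?? -> prefix_len=5
Fragment 4: offset=5 data="gfA" -> buffer=dyUscgfAkX?? -> prefix_len=10
Fragment 5: offset=10 data="nS" -> buffer=dyUscgfAkXnS -> prefix_len=12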